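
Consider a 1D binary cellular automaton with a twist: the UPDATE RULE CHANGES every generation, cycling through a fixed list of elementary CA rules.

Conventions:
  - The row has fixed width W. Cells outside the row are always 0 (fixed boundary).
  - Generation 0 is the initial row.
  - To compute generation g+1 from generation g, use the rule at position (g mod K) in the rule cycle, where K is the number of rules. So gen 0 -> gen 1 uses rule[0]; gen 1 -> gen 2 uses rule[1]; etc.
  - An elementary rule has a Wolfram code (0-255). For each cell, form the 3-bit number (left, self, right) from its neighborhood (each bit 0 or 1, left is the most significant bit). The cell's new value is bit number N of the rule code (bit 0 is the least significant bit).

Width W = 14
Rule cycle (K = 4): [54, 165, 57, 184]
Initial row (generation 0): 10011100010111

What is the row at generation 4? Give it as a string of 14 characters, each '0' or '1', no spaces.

Gen 0: 10011100010111
Gen 1 (rule 54): 11100010111000
Gen 2 (rule 165): 01001011010011
Gen 3 (rule 57): 00100110101010
Gen 4 (rule 184): 00010101010101

Answer: 00010101010101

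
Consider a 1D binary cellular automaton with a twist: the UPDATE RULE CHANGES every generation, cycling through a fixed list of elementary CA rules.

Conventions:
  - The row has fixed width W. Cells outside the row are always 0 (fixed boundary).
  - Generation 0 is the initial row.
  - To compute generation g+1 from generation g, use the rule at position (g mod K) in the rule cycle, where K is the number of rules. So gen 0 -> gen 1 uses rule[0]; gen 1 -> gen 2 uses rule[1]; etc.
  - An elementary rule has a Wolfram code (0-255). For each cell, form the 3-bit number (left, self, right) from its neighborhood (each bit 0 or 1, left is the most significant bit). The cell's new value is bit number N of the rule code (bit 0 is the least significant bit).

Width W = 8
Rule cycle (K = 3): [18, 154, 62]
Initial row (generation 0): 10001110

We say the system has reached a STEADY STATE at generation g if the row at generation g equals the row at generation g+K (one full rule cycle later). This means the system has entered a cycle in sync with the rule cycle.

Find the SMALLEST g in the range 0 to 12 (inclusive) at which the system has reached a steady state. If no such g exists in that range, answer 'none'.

Answer: 4

Derivation:
Gen 0: 10001110
Gen 1 (rule 18): 01010001
Gen 2 (rule 154): 10001010
Gen 3 (rule 62): 11011111
Gen 4 (rule 18): 00000000
Gen 5 (rule 154): 00000000
Gen 6 (rule 62): 00000000
Gen 7 (rule 18): 00000000
Gen 8 (rule 154): 00000000
Gen 9 (rule 62): 00000000
Gen 10 (rule 18): 00000000
Gen 11 (rule 154): 00000000
Gen 12 (rule 62): 00000000
Gen 13 (rule 18): 00000000
Gen 14 (rule 154): 00000000
Gen 15 (rule 62): 00000000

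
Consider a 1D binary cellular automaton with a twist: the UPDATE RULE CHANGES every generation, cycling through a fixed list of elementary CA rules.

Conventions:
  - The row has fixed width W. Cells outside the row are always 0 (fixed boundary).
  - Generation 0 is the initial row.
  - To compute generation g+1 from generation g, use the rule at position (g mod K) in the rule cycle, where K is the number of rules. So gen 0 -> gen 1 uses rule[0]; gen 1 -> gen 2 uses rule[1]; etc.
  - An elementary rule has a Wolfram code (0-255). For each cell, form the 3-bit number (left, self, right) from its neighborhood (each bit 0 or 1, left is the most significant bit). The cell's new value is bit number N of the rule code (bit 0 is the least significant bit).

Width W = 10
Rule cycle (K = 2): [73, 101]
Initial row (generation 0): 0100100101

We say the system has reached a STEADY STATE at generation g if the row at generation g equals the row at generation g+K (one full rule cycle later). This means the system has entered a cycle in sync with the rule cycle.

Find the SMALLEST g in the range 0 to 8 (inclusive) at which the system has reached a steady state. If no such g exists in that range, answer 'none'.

Answer: none

Derivation:
Gen 0: 0100100101
Gen 1 (rule 73): 0000000000
Gen 2 (rule 101): 1111111111
Gen 3 (rule 73): 1000000001
Gen 4 (rule 101): 1011111101
Gen 5 (rule 73): 0010000100
Gen 6 (rule 101): 1010110101
Gen 7 (rule 73): 0000110000
Gen 8 (rule 101): 1110010111
Gen 9 (rule 73): 1010000101
Gen 10 (rule 101): 1110110111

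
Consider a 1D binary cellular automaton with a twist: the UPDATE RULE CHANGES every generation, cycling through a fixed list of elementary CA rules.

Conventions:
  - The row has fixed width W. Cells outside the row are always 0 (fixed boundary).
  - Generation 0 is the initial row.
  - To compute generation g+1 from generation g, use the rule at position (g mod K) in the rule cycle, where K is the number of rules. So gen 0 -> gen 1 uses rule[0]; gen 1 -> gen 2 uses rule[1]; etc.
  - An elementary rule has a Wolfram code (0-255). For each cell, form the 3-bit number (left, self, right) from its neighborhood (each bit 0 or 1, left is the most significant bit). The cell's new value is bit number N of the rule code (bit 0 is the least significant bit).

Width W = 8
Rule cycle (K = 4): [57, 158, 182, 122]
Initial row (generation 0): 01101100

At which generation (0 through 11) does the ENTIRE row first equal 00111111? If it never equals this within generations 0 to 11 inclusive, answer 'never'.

Gen 0: 01101100
Gen 1 (rule 57): 01011011
Gen 2 (rule 158): 11010010
Gen 3 (rule 182): 00111111
Gen 4 (rule 122): 01100001
Gen 5 (rule 57): 01011100
Gen 6 (rule 158): 11011010
Gen 7 (rule 182): 00100111
Gen 8 (rule 122): 01011101
Gen 9 (rule 57): 00110010
Gen 10 (rule 158): 01101111
Gen 11 (rule 182): 10010110

Answer: 3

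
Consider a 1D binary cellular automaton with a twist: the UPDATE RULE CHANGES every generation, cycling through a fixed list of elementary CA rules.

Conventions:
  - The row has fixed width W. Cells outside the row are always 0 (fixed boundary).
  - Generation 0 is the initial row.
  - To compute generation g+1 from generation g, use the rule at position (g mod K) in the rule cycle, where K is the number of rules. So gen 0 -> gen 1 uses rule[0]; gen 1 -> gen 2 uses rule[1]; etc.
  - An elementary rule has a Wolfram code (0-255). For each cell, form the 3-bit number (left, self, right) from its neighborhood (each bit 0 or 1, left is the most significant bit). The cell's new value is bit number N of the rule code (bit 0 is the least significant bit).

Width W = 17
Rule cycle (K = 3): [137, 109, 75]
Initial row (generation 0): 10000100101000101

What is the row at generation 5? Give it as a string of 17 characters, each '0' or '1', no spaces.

Answer: 11101101101010111

Derivation:
Gen 0: 10000100101000101
Gen 1 (rule 137): 00110000000010000
Gen 2 (rule 109): 10110111111010111
Gen 3 (rule 75): 00110100001000101
Gen 4 (rule 137): 10100001100010000
Gen 5 (rule 109): 11101101101010111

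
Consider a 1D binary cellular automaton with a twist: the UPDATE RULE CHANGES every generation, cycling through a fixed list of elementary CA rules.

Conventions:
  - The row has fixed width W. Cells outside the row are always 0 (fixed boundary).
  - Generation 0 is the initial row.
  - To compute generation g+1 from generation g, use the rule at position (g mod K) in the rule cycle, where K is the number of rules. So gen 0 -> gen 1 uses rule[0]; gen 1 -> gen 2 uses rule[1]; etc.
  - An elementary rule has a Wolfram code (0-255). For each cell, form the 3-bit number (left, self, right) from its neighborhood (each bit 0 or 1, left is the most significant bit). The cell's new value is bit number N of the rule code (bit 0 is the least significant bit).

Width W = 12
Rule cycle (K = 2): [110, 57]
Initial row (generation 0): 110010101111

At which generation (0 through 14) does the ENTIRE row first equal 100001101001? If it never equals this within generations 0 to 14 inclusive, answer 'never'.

Gen 0: 110010101111
Gen 1 (rule 110): 110111111001
Gen 2 (rule 57): 101100000100
Gen 3 (rule 110): 111100001100
Gen 4 (rule 57): 100011101011
Gen 5 (rule 110): 100110111111
Gen 6 (rule 57): 010101100000
Gen 7 (rule 110): 111111100000
Gen 8 (rule 57): 100000011111
Gen 9 (rule 110): 100000110001
Gen 10 (rule 57): 011110101100
Gen 11 (rule 110): 110011111100
Gen 12 (rule 57): 101010000011
Gen 13 (rule 110): 111110000111
Gen 14 (rule 57): 100001110100

Answer: never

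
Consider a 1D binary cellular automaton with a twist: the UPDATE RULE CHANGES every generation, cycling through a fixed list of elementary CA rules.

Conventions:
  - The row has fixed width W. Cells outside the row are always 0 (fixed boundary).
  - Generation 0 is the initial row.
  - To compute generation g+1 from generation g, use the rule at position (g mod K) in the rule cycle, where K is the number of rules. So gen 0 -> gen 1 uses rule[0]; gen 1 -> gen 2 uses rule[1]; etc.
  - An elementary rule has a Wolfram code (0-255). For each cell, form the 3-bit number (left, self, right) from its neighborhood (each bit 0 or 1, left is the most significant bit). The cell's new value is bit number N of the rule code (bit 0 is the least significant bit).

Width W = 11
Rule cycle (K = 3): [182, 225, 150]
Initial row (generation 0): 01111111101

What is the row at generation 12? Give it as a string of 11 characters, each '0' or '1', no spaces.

Answer: 11000010001

Derivation:
Gen 0: 01111111101
Gen 1 (rule 182): 10111111011
Gen 2 (rule 225): 01011111101
Gen 3 (rule 150): 11001111001
Gen 4 (rule 182): 00110110111
Gen 5 (rule 225): 10011011011
Gen 6 (rule 150): 11100000000
Gen 7 (rule 182): 01010000000
Gen 8 (rule 225): 00100111111
Gen 9 (rule 150): 01111011110
Gen 10 (rule 182): 10110101101
Gen 11 (rule 225): 01011010110
Gen 12 (rule 150): 11000010001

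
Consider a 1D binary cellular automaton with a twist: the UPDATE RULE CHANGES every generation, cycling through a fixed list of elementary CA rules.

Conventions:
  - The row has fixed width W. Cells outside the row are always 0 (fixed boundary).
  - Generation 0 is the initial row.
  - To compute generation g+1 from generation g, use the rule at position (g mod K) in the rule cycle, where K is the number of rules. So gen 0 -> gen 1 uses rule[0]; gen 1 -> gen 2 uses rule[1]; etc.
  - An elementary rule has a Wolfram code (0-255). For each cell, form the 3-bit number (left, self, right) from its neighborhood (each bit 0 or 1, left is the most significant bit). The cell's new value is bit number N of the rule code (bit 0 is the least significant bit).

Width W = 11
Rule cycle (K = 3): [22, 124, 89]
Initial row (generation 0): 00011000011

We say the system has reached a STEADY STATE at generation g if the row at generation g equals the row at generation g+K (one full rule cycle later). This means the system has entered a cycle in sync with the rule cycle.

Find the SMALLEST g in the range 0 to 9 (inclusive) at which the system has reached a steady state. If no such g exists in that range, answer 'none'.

Answer: 6

Derivation:
Gen 0: 00011000011
Gen 1 (rule 22): 00100100100
Gen 2 (rule 124): 00110110110
Gen 3 (rule 89): 10110110111
Gen 4 (rule 22): 10000000000
Gen 5 (rule 124): 11000000000
Gen 6 (rule 89): 11111111111
Gen 7 (rule 22): 00000000000
Gen 8 (rule 124): 00000000000
Gen 9 (rule 89): 11111111111
Gen 10 (rule 22): 00000000000
Gen 11 (rule 124): 00000000000
Gen 12 (rule 89): 11111111111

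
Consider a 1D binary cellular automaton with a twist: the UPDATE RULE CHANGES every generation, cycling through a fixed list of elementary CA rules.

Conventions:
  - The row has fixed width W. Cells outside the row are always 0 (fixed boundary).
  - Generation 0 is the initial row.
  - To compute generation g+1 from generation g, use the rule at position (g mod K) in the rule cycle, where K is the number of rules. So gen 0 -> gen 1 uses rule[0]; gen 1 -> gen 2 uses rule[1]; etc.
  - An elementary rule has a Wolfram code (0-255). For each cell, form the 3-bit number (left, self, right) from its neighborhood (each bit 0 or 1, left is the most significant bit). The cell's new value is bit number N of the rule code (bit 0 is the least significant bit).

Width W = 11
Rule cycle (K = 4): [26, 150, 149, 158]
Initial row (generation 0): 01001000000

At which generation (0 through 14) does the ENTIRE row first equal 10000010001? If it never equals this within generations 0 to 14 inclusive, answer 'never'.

Gen 0: 01001000000
Gen 1 (rule 26): 10110100000
Gen 2 (rule 150): 10000110000
Gen 3 (rule 149): 11110001111
Gen 4 (rule 158): 11101011110
Gen 5 (rule 26): 10000010001
Gen 6 (rule 150): 11000111011
Gen 7 (rule 149): 00110010000
Gen 8 (rule 158): 01101111000
Gen 9 (rule 26): 11001000100
Gen 10 (rule 150): 00111101110
Gen 11 (rule 149): 10011000101
Gen 12 (rule 158): 11110101101
Gen 13 (rule 26): 10000001000
Gen 14 (rule 150): 11000011100

Answer: 5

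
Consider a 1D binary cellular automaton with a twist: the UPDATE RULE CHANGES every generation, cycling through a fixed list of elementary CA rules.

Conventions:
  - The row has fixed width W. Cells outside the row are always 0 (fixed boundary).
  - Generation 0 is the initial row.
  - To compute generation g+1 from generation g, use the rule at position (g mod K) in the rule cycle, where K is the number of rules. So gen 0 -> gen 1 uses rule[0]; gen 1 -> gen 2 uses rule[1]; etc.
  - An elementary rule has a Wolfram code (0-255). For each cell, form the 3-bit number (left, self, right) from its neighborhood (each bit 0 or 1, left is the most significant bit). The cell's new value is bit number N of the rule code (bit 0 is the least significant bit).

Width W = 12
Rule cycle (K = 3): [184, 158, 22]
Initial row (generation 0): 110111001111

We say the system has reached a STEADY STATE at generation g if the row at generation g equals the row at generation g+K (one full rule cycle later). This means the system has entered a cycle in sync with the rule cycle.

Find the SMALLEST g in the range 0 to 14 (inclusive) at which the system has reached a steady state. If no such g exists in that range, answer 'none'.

Gen 0: 110111001111
Gen 1 (rule 184): 101110101110
Gen 2 (rule 158): 101100101101
Gen 3 (rule 22): 100011100001
Gen 4 (rule 184): 010011010000
Gen 5 (rule 158): 111110011000
Gen 6 (rule 22): 000001100100
Gen 7 (rule 184): 000001010010
Gen 8 (rule 158): 000011011111
Gen 9 (rule 22): 000100000000
Gen 10 (rule 184): 000010000000
Gen 11 (rule 158): 000111000000
Gen 12 (rule 22): 001000100000
Gen 13 (rule 184): 000100010000
Gen 14 (rule 158): 001110111000
Gen 15 (rule 22): 010000000100
Gen 16 (rule 184): 001000000010
Gen 17 (rule 158): 011100000111

Answer: none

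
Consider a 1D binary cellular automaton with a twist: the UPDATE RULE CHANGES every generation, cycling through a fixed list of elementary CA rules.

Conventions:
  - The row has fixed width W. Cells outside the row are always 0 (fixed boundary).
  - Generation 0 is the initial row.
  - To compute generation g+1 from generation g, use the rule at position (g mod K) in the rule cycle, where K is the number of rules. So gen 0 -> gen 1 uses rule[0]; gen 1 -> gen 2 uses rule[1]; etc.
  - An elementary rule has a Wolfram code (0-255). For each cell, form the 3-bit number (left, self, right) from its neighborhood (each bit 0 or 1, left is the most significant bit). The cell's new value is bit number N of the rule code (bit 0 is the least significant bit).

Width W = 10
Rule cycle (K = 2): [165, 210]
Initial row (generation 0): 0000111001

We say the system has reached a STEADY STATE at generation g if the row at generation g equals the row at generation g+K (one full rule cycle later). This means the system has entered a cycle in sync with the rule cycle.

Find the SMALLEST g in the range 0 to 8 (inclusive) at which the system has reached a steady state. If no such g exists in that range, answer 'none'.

Gen 0: 0000111001
Gen 1 (rule 165): 1110010001
Gen 2 (rule 210): 0111101010
Gen 3 (rule 165): 0011011110
Gen 4 (rule 210): 0101001111
Gen 5 (rule 165): 0111000110
Gen 6 (rule 210): 1011101011
Gen 7 (rule 165): 1101011100
Gen 8 (rule 210): 0100001110
Gen 9 (rule 165): 0101100100
Gen 10 (rule 210): 1000111010

Answer: none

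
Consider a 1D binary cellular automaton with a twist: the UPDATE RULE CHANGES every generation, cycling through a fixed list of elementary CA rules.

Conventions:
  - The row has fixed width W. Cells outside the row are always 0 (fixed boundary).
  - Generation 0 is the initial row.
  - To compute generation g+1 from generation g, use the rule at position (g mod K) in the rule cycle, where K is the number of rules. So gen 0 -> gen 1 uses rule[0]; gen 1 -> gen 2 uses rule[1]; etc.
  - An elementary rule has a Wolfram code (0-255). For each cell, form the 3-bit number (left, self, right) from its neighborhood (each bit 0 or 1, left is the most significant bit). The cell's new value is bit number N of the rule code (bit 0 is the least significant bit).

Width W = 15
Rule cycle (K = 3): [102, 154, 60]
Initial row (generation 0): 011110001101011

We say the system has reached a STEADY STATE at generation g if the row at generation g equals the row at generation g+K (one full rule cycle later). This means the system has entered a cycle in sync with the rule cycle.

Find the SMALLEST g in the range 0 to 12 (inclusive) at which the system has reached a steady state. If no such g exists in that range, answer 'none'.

Gen 0: 011110001101011
Gen 1 (rule 102): 100010010111101
Gen 2 (rule 154): 010101100111000
Gen 3 (rule 60): 011111010100100
Gen 4 (rule 102): 100001111101100
Gen 5 (rule 154): 010011111001010
Gen 6 (rule 60): 011010000101111
Gen 7 (rule 102): 101110001110001
Gen 8 (rule 154): 001101011101010
Gen 9 (rule 60): 001011110011111
Gen 10 (rule 102): 011100010100001
Gen 11 (rule 154): 111010100010010
Gen 12 (rule 60): 100111110011011
Gen 13 (rule 102): 101000010101101
Gen 14 (rule 154): 000100100001000
Gen 15 (rule 60): 000110110001100

Answer: none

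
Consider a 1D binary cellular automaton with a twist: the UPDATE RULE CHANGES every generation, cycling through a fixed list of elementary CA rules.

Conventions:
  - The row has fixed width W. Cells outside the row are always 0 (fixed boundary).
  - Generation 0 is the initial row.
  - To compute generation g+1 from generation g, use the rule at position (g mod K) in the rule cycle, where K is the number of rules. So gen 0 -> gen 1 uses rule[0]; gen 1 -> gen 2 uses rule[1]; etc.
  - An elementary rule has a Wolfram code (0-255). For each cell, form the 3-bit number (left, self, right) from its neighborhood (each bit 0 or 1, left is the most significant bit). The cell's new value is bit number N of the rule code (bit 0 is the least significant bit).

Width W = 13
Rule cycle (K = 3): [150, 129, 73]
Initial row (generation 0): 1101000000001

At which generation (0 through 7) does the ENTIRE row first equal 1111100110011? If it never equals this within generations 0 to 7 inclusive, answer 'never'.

Gen 0: 1101000000001
Gen 1 (rule 150): 0001100000011
Gen 2 (rule 129): 1100001111000
Gen 3 (rule 73): 1101101001011
Gen 4 (rule 150): 0000001111000
Gen 5 (rule 129): 1111100110011
Gen 6 (rule 73): 1000100110011
Gen 7 (rule 150): 1101111001100

Answer: 5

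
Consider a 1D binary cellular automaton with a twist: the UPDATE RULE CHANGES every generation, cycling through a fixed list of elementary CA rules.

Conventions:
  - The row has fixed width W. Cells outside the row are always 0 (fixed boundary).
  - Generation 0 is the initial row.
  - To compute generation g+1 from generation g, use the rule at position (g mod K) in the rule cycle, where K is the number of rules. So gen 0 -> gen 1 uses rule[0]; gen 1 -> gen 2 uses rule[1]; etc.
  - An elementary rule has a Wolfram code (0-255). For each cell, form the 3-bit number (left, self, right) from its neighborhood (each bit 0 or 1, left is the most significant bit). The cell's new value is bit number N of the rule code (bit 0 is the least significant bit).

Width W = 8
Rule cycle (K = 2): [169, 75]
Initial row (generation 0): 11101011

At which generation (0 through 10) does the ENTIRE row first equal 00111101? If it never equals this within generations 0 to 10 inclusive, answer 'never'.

Gen 0: 11101011
Gen 1 (rule 169): 11010110
Gen 2 (rule 75): 11000110
Gen 3 (rule 169): 10010100
Gen 4 (rule 75): 00100001
Gen 5 (rule 169): 10001100
Gen 6 (rule 75): 00111101
Gen 7 (rule 169): 10111010
Gen 8 (rule 75): 00101000
Gen 9 (rule 169): 10010011
Gen 10 (rule 75): 00100111

Answer: 6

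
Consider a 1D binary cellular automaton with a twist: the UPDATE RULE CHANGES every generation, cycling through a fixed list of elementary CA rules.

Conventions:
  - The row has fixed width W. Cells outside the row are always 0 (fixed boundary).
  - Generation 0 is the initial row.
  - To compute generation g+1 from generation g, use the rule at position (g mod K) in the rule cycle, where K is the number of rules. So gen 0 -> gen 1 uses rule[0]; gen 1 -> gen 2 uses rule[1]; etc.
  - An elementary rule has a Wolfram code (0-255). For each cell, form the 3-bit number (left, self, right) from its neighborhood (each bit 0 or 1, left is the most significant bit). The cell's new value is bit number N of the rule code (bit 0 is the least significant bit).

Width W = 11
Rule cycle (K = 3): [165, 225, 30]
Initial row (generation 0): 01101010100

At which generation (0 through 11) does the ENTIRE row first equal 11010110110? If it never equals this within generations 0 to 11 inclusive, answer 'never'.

Gen 0: 01101010100
Gen 1 (rule 165): 00011111101
Gen 2 (rule 225): 11001111110
Gen 3 (rule 30): 10111000001
Gen 4 (rule 165): 11010011101
Gen 5 (rule 225): 01100001110
Gen 6 (rule 30): 11010011001
Gen 7 (rule 165): 00110000001
Gen 8 (rule 225): 10010111100
Gen 9 (rule 30): 11110100010
Gen 10 (rule 165): 01101101010
Gen 11 (rule 225): 00110110100

Answer: never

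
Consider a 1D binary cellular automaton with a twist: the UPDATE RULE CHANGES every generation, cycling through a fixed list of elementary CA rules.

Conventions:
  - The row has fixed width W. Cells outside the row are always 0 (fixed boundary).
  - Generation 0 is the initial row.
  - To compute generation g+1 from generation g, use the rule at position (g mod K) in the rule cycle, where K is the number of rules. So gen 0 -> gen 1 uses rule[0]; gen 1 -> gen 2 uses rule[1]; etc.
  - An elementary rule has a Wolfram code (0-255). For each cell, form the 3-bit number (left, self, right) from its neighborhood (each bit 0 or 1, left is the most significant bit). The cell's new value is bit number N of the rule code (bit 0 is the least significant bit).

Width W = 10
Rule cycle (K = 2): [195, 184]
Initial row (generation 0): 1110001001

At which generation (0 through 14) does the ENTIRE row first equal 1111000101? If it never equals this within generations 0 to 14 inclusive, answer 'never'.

Gen 0: 1110001001
Gen 1 (rule 195): 0110110010
Gen 2 (rule 184): 0101101001
Gen 3 (rule 195): 1000100010
Gen 4 (rule 184): 0100010001
Gen 5 (rule 195): 1001100110
Gen 6 (rule 184): 0101010101
Gen 7 (rule 195): 1000000000
Gen 8 (rule 184): 0100000000
Gen 9 (rule 195): 1001111111
Gen 10 (rule 184): 0101111110
Gen 11 (rule 195): 1000111110
Gen 12 (rule 184): 0100111101
Gen 13 (rule 195): 1001011100
Gen 14 (rule 184): 0100111010

Answer: never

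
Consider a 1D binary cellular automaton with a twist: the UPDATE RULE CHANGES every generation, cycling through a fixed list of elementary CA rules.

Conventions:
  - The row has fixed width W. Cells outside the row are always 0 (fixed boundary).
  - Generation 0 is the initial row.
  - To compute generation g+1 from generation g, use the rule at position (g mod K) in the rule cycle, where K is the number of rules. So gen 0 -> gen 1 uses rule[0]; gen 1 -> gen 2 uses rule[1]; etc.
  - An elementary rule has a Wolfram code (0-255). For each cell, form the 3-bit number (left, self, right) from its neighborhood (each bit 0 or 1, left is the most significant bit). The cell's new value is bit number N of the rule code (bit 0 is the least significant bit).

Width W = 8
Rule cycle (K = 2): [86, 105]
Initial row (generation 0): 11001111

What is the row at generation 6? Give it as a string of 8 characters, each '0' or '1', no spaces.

Answer: 10001011

Derivation:
Gen 0: 11001111
Gen 1 (rule 86): 01110001
Gen 2 (rule 105): 01010100
Gen 3 (rule 86): 11010110
Gen 4 (rule 105): 11101110
Gen 5 (rule 86): 00100011
Gen 6 (rule 105): 10001011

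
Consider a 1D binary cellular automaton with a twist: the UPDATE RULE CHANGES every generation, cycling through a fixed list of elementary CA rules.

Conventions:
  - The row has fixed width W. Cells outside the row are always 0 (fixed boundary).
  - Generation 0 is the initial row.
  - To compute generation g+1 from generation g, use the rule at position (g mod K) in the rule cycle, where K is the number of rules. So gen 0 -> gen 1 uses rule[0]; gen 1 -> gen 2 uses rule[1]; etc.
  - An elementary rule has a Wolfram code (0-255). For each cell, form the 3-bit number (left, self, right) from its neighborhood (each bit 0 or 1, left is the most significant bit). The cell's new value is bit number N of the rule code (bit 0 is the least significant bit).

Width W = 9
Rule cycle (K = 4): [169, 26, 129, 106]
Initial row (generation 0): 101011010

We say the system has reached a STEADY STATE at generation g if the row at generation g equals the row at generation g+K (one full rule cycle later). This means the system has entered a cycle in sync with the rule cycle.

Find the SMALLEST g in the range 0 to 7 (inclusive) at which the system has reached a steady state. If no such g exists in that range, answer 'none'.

Gen 0: 101011010
Gen 1 (rule 169): 010110100
Gen 2 (rule 26): 100100010
Gen 3 (rule 129): 000001000
Gen 4 (rule 106): 000010000
Gen 5 (rule 169): 111000111
Gen 6 (rule 26): 100101100
Gen 7 (rule 129): 000000001
Gen 8 (rule 106): 000000010
Gen 9 (rule 169): 111111000
Gen 10 (rule 26): 100000100
Gen 11 (rule 129): 001110001

Answer: none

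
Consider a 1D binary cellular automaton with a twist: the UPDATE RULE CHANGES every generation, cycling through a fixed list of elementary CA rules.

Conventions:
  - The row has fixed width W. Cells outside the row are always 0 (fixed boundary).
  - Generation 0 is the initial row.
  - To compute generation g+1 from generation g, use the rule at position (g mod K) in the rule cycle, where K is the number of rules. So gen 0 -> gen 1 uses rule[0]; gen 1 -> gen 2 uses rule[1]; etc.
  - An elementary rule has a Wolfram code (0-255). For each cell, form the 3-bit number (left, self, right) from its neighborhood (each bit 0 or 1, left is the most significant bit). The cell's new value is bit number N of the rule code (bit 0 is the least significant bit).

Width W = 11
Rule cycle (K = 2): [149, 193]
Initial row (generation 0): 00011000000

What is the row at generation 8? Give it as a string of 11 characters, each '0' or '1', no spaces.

Gen 0: 00011000000
Gen 1 (rule 149): 11000111111
Gen 2 (rule 193): 01010011111
Gen 3 (rule 149): 01011001110
Gen 4 (rule 193): 00001000110
Gen 5 (rule 149): 11101110001
Gen 6 (rule 193): 01100110100
Gen 7 (rule 149): 00010000111
Gen 8 (rule 193): 11000110011

Answer: 11000110011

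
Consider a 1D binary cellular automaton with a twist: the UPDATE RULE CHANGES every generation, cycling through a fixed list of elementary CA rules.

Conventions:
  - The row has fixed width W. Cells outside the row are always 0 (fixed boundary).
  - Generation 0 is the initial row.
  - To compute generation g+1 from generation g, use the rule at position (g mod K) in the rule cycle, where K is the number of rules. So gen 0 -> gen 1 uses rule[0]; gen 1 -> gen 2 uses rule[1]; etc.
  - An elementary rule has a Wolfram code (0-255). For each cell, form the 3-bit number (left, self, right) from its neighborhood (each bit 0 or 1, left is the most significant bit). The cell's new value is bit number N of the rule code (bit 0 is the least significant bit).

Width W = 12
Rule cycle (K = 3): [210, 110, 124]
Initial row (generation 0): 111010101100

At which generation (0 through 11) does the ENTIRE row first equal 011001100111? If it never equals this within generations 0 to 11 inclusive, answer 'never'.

Answer: 10

Derivation:
Gen 0: 111010101100
Gen 1 (rule 210): 011000000110
Gen 2 (rule 110): 111000001110
Gen 3 (rule 124): 101100001011
Gen 4 (rule 210): 000110010001
Gen 5 (rule 110): 001110110011
Gen 6 (rule 124): 001011111011
Gen 7 (rule 210): 010001111001
Gen 8 (rule 110): 110011001011
Gen 9 (rule 124): 111011101111
Gen 10 (rule 210): 011001100111
Gen 11 (rule 110): 111011101101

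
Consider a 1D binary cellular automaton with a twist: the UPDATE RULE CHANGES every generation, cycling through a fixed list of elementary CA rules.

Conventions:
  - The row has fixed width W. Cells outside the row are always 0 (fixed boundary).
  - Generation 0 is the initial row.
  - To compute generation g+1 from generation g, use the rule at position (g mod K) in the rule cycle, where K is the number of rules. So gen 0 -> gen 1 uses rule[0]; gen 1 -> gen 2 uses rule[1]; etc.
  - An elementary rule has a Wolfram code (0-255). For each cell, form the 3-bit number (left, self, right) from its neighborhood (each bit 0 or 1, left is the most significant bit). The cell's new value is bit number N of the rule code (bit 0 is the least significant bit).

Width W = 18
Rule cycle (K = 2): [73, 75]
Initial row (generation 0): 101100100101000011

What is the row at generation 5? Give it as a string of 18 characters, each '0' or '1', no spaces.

Gen 0: 101100100101000011
Gen 1 (rule 73): 001100000000011011
Gen 2 (rule 75): 111101111111111011
Gen 3 (rule 73): 100101000000001011
Gen 4 (rule 75): 001000011111110011
Gen 5 (rule 73): 100011010000010011

Answer: 100011010000010011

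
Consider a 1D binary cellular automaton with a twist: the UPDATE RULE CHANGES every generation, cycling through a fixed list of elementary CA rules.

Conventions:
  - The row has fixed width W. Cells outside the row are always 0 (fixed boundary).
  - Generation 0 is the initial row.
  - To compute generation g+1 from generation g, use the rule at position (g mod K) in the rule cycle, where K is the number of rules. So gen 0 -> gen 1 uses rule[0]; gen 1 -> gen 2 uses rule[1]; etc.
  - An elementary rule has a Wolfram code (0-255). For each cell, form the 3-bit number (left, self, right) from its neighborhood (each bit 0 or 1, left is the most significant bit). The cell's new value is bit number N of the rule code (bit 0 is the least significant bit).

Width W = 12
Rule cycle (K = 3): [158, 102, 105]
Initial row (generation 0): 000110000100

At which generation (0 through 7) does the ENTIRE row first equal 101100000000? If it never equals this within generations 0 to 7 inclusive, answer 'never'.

Answer: never

Derivation:
Gen 0: 000110000100
Gen 1 (rule 158): 001101001110
Gen 2 (rule 102): 010111010010
Gen 3 (rule 105): 001101100000
Gen 4 (rule 158): 011001010000
Gen 5 (rule 102): 101011110000
Gen 6 (rule 105): 010110010111
Gen 7 (rule 158): 110101110110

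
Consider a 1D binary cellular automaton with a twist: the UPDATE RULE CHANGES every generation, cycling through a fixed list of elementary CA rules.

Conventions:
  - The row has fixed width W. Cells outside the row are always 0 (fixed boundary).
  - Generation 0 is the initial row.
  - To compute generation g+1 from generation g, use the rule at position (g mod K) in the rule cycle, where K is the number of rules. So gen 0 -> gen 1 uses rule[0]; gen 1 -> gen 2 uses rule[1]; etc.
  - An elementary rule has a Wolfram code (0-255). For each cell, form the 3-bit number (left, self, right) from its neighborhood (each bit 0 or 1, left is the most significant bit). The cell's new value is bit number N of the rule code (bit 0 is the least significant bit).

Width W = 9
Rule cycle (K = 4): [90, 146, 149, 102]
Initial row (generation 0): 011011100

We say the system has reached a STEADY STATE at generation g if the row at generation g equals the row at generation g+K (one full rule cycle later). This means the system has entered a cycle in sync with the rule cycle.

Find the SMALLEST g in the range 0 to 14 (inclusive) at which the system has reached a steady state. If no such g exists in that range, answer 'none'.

Answer: none

Derivation:
Gen 0: 011011100
Gen 1 (rule 90): 111010110
Gen 2 (rule 146): 010000001
Gen 3 (rule 149): 011111101
Gen 4 (rule 102): 100000111
Gen 5 (rule 90): 010001101
Gen 6 (rule 146): 101010000
Gen 7 (rule 149): 101011111
Gen 8 (rule 102): 111100001
Gen 9 (rule 90): 100110010
Gen 10 (rule 146): 011001101
Gen 11 (rule 149): 000100001
Gen 12 (rule 102): 001100011
Gen 13 (rule 90): 011110111
Gen 14 (rule 146): 101100010
Gen 15 (rule 149): 100011011
Gen 16 (rule 102): 100101101
Gen 17 (rule 90): 011001100
Gen 18 (rule 146): 100110010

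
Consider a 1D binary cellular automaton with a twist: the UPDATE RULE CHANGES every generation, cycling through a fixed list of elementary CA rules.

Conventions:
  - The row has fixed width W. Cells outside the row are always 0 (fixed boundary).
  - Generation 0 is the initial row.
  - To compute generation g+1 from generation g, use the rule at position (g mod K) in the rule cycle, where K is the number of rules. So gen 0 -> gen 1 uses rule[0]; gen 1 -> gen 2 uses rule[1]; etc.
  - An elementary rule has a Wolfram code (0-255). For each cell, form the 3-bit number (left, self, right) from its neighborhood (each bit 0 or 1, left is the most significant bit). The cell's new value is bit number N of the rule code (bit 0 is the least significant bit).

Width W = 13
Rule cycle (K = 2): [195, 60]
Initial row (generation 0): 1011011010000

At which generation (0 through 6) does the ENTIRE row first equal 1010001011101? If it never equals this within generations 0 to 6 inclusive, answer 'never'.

Answer: never

Derivation:
Gen 0: 1011011010000
Gen 1 (rule 195): 0001001000111
Gen 2 (rule 60): 0001101100100
Gen 3 (rule 195): 1110100101001
Gen 4 (rule 60): 1001110111101
Gen 5 (rule 195): 0010110011100
Gen 6 (rule 60): 0011101010010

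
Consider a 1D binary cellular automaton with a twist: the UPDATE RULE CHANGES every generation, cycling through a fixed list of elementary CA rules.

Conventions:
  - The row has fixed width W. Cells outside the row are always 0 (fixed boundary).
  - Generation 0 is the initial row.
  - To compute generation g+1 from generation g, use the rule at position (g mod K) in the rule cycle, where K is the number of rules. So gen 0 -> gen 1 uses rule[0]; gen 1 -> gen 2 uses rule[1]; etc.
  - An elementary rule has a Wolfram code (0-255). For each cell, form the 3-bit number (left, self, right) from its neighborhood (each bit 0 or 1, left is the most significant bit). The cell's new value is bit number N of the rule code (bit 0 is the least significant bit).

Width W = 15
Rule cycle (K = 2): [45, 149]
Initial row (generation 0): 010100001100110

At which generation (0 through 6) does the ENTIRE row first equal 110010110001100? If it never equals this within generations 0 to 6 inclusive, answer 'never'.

Answer: never

Derivation:
Gen 0: 010100001100110
Gen 1 (rule 45): 011101101000100
Gen 2 (rule 149): 001000001110111
Gen 3 (rule 45): 101011101001100
Gen 4 (rule 149): 101001001100011
Gen 5 (rule 45): 111001001001010
Gen 6 (rule 149): 010101101101011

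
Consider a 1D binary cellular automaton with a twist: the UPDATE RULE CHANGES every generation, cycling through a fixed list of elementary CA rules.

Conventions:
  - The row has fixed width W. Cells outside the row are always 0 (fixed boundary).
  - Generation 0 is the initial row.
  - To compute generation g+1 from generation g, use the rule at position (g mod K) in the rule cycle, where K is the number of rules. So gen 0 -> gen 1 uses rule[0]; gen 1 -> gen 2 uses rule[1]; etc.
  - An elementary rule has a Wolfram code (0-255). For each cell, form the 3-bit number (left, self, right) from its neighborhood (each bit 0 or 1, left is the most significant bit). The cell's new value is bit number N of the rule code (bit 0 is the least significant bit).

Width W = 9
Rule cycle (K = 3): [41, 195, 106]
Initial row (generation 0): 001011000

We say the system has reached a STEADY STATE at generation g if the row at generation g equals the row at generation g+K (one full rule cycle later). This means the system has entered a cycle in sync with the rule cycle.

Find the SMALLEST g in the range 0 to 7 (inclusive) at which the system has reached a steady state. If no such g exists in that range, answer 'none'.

Answer: none

Derivation:
Gen 0: 001011000
Gen 1 (rule 41): 100110011
Gen 2 (rule 195): 001010101
Gen 3 (rule 106): 010101010
Gen 4 (rule 41): 001010100
Gen 5 (rule 195): 110000001
Gen 6 (rule 106): 110000010
Gen 7 (rule 41): 100111000
Gen 8 (rule 195): 001011011
Gen 9 (rule 106): 010111111
Gen 10 (rule 41): 001100000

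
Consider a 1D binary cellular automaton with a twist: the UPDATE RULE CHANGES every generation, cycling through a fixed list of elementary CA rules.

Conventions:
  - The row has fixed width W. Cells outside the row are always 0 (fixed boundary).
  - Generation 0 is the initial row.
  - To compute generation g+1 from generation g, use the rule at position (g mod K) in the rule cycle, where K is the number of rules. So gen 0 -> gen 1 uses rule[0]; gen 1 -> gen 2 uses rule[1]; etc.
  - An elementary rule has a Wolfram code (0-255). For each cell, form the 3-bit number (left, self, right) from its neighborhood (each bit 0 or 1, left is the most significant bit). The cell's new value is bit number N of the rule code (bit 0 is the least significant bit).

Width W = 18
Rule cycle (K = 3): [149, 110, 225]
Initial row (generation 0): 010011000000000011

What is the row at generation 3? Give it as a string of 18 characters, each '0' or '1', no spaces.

Gen 0: 010011000000000011
Gen 1 (rule 149): 011000111111111000
Gen 2 (rule 110): 111001100000001000
Gen 3 (rule 225): 011000101111100011

Answer: 011000101111100011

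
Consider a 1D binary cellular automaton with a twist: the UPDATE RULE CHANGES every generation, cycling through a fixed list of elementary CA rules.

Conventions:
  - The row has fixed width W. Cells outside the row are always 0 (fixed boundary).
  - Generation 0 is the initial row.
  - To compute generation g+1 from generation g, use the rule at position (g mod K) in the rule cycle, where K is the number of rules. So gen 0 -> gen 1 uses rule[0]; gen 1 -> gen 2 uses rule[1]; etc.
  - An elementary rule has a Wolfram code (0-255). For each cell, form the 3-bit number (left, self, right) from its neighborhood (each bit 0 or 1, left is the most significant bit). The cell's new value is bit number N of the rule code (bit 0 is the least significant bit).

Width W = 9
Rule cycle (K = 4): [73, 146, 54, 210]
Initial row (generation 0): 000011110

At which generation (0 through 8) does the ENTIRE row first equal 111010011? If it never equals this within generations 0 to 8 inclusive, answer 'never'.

Answer: 3

Derivation:
Gen 0: 000011110
Gen 1 (rule 73): 111010010
Gen 2 (rule 146): 010001101
Gen 3 (rule 54): 111010011
Gen 4 (rule 210): 011001101
Gen 5 (rule 73): 011001100
Gen 6 (rule 146): 100110010
Gen 7 (rule 54): 111001111
Gen 8 (rule 210): 011110111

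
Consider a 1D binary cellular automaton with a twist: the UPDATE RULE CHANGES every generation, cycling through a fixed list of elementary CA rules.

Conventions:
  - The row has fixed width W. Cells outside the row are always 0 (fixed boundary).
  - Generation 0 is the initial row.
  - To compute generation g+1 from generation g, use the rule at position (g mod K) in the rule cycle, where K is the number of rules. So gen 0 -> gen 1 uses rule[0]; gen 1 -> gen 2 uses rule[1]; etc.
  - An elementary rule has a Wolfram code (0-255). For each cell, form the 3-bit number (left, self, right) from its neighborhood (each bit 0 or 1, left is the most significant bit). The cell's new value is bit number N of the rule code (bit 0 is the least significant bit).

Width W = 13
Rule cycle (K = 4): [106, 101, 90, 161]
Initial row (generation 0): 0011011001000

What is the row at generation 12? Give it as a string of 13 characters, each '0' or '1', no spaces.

Answer: 1001010011100

Derivation:
Gen 0: 0011011001000
Gen 1 (rule 106): 0111111010000
Gen 2 (rule 101): 0000001110111
Gen 3 (rule 90): 0000011010101
Gen 4 (rule 161): 1111000101010
Gen 5 (rule 106): 1001001010100
Gen 6 (rule 101): 1001001111101
Gen 7 (rule 90): 0110111000100
Gen 8 (rule 161): 0001010010001
Gen 9 (rule 106): 0010100100010
Gen 10 (rule 101): 1011100101010
Gen 11 (rule 90): 0010111000001
Gen 12 (rule 161): 1001010011100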